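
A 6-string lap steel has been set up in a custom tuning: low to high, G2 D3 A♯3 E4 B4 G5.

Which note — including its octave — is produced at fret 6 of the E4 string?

The open E4 string plus 6 semitones: E–F–F#–G–G#–A–A#.
No B→C boundary is crossed, so the octave stays at 4.

A♯4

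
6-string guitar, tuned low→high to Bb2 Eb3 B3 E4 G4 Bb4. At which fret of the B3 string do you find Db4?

2

Db4 is 2 semitones above the open B3 (B–C–Db), so it sits at fret 2.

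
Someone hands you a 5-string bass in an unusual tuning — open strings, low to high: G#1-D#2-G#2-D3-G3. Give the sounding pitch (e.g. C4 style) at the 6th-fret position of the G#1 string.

The open G#1 string plus 6 semitones: G#–A–A#–B–C–C#–D.
The walk passes from B into C once, so the octave number goes from 1 to 2.

D2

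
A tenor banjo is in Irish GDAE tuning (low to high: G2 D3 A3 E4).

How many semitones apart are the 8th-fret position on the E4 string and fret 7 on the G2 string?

22 semitones

E4 at fret 8 → C5 (MIDI 72); G2 at fret 7 → D3 (MIDI 50).
72 − 50 = 22, so the two pitches are 22 semitones apart, with C5 the higher.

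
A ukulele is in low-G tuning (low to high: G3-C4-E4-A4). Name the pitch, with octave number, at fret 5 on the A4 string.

Each fret is one semitone, so A4 + 5 = D5.

D5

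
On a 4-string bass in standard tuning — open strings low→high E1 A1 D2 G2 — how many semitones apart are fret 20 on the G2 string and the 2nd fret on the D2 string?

23 semitones

G2 at fret 20 → D♯4 (MIDI 63); D2 at fret 2 → E2 (MIDI 40).
63 − 40 = 23, so the two pitches are 23 semitones apart, with D♯4 the higher.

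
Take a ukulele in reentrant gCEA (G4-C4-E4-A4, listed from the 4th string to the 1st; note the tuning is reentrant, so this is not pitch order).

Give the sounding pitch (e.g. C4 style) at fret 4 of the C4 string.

C4 is MIDI 60. Adding 4 gives 64, which is E4.

E4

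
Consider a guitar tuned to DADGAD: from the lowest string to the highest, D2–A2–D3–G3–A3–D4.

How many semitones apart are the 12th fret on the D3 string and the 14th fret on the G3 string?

D3 at fret 12 → D4 (MIDI 62); G3 at fret 14 → A4 (MIDI 69).
62 − 69 = -7, so the two pitches are 7 semitones apart, with A4 the higher.

7 semitones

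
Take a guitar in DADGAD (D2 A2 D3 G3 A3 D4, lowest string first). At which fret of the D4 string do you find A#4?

A#4 is 8 semitones above the open D4 (D–D#–E–F–F#–G–G#–A–A#), so it sits at fret 8.

8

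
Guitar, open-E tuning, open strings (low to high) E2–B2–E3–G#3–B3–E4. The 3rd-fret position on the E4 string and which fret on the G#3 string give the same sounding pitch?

Fret 3 on E4 is MIDI 64 + 3 = 67 (G4). On the G#3 string (open MIDI 56), that pitch is 67 − 56 = fret 11.

11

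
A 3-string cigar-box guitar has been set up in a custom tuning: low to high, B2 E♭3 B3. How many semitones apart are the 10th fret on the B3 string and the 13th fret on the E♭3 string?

B3 at fret 10 → A4 (MIDI 69); E♭3 at fret 13 → E4 (MIDI 64).
69 − 64 = 5, so the two pitches are 5 semitones apart, with A4 the higher.

5 semitones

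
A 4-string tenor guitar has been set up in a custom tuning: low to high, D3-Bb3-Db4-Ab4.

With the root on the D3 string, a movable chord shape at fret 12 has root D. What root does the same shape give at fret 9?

Moving from fret 12 to fret 9 shifts the root by -3 semitones.
D down 3 semitones is B.

B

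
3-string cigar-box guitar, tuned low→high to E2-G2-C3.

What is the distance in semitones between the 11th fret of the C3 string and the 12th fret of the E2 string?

7 semitones

C3 at fret 11 → B3 (MIDI 59); E2 at fret 12 → E3 (MIDI 52).
59 − 52 = 7, so the two pitches are 7 semitones apart, with B3 the higher.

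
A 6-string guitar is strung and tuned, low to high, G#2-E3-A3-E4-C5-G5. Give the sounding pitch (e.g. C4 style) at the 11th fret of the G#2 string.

G3

Each fret is one semitone, so G#2 + 11 = G3.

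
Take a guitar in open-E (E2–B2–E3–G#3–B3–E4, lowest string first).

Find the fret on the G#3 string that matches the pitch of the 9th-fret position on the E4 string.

E4 at fret 9 is E4 + 9 semitones = C#5.
The open G#3 string is 8 semitones below the open E4, so the same pitch on the G#3 string lies at fret 9 + 8 = 17.

17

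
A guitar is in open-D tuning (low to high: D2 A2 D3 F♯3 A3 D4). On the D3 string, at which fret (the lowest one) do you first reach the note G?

5

From D3, count semitones up the chromatic scale until reaching G: D–D#–E–F–F#–G — 5 steps.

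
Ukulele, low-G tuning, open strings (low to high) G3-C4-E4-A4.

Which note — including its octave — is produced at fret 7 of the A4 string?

E5

A4 is MIDI 69. Adding 7 gives 76, which is E5.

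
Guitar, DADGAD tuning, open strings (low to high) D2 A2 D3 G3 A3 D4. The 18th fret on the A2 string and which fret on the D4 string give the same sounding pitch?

Fret 18 on A2 is MIDI 45 + 18 = 63 (D#4). On the D4 string (open MIDI 62), that pitch is 63 − 62 = fret 1.

1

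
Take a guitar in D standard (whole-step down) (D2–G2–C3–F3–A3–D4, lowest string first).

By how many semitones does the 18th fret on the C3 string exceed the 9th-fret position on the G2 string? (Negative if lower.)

14 semitones

C3 at fret 18 → F#4 (MIDI 66); G2 at fret 9 → E3 (MIDI 52).
66 − 52 = 14, so the two pitches are 14 semitones apart.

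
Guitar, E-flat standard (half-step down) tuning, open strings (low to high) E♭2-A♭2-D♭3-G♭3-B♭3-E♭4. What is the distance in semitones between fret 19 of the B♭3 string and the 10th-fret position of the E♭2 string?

28 semitones

B♭3 at fret 19 → F5 (MIDI 77); E♭2 at fret 10 → D♭3 (MIDI 49).
77 − 49 = 28, so the two pitches are 28 semitones apart, with F5 the higher.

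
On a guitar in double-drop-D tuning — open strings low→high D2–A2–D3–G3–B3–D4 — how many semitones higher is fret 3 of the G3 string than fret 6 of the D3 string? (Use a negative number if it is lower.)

2 semitones

G3 at fret 3 → A#3 (MIDI 58); D3 at fret 6 → G#3 (MIDI 56).
58 − 56 = 2, so the two pitches are 2 semitones apart.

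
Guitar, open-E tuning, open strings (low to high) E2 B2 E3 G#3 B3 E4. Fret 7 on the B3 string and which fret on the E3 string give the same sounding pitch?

B3 at fret 7 is B3 + 7 semitones = F#4.
The open E3 string is 7 semitones below the open B3, so the same pitch on the E3 string lies at fret 7 + 7 = 14.

14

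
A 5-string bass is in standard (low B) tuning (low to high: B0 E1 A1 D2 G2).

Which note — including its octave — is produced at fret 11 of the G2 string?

Each fret is one semitone, so G2 + 11 = F♯3.

F♯3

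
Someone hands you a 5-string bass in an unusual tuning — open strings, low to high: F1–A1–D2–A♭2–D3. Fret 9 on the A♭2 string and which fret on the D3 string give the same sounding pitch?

3

A♭2 at fret 9 is A♭2 + 9 semitones = F3.
The open D3 string is 6 semitones above the open A♭2, so the same pitch on the D3 string lies at fret 9 − 6 = 3.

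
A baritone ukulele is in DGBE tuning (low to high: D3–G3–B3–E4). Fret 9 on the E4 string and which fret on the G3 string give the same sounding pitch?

E4 at fret 9 is E4 + 9 semitones = C#5.
The open G3 string is 9 semitones below the open E4, so the same pitch on the G3 string lies at fret 9 + 9 = 18.

18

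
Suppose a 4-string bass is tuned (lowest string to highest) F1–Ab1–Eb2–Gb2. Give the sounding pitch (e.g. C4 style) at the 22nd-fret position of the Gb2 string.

E4

The open Gb2 string plus 22 semitones: Gb–G–Ab–A–…–D–Eb–E.
The walk passes from B into C 2 times, so the octave number goes from 2 to 4.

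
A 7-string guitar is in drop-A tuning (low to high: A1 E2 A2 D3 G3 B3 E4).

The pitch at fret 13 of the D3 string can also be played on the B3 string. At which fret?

D3 at fret 13 is D3 + 13 semitones = D♯4.
The open B3 string is 9 semitones above the open D3, so the same pitch on the B3 string lies at fret 13 − 9 = 4.

4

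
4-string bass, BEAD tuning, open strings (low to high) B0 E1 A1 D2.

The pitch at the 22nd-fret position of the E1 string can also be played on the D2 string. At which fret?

12

E1 at fret 22 is E1 + 22 semitones = D3.
The open D2 string is 10 semitones above the open E1, so the same pitch on the D2 string lies at fret 22 − 10 = 12.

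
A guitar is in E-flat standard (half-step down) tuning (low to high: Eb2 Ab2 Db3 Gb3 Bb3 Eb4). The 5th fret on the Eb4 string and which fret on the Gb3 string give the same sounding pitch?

14

Fret 5 on Eb4 is MIDI 63 + 5 = 68 (Ab4). On the Gb3 string (open MIDI 54), that pitch is 68 − 54 = fret 14.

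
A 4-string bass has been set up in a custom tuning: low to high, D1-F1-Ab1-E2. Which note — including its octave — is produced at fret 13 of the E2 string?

Each fret is one semitone, so E2 + 13 = F3.

F3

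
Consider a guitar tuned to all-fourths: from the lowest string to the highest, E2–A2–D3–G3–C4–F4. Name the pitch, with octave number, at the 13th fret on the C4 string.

C#5

The open C4 string plus 13 semitones: C–C#–D–D#–…–B–C–C#.
The walk passes from B into C once, so the octave number goes from 4 to 5.
(Equivalently spelled Db5.)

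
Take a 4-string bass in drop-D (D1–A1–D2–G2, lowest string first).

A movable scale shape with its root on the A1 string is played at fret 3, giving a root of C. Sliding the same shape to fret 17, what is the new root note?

Moving from fret 3 to fret 17 shifts the root by 14 semitones.
C up 14 semitones is D.

D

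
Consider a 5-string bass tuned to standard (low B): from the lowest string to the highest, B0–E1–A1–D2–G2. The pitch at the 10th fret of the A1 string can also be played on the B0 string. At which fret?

20

A1 at fret 10 is A1 + 10 semitones = G2.
The open B0 string is 10 semitones below the open A1, so the same pitch on the B0 string lies at fret 10 + 10 = 20.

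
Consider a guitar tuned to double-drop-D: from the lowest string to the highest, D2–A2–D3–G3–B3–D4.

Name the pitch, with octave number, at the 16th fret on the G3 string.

G3 is MIDI 55. Adding 16 gives 71, which is B4.

B4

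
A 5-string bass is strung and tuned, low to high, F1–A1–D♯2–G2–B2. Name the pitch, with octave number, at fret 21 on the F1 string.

F1 is MIDI 29. Adding 21 gives 50, which is D3.

D3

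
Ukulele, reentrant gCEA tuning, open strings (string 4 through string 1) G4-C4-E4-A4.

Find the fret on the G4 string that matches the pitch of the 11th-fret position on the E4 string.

E4 at fret 11 is E4 + 11 semitones = D♯5.
The open G4 string is 3 semitones above the open E4, so the same pitch on the G4 string lies at fret 11 − 3 = 8.

8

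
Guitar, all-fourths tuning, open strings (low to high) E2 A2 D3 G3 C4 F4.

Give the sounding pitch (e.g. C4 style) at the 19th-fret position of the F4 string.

F4 is MIDI 65. Adding 19 gives 84, which is C6.

C6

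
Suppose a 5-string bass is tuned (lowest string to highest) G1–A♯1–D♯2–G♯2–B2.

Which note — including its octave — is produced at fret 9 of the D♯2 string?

D♯2 is MIDI 39. Adding 9 gives 48, which is C3.

C3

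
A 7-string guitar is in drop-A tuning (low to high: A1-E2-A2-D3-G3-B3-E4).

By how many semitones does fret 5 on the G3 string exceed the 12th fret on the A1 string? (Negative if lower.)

G3 at fret 5 → C4 (MIDI 60); A1 at fret 12 → A2 (MIDI 45).
60 − 45 = 15, so the two pitches are 15 semitones apart.

15 semitones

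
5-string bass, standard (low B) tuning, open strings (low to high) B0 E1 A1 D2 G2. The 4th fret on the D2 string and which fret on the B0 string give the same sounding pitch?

D2 at fret 4 is D2 + 4 semitones = F#2.
The open B0 string is 15 semitones below the open D2, so the same pitch on the B0 string lies at fret 4 + 15 = 19.

19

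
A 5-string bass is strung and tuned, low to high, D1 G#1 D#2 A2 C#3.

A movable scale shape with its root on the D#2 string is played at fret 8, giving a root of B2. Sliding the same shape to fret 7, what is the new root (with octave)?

Moving from fret 8 to fret 7 shifts the root by -1 semitone.
B2 down 1 semitone is A#2.

A#2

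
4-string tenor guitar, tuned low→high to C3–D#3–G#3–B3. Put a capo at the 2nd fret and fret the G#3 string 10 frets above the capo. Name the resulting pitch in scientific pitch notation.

G#4

The capo raises the open G#3 by 2 semitones to A#3; fretting 10 more gives G#3 + 2 + 10 = G#3 + 12 semitones = G#4.
(Also written Ab.)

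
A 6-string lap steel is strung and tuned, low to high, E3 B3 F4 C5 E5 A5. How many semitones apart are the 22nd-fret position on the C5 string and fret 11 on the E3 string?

31 semitones

C5 at fret 22 → B♭6 (MIDI 94); E3 at fret 11 → E♭4 (MIDI 63).
94 − 63 = 31, so the two pitches are 31 semitones apart, with B♭6 the higher.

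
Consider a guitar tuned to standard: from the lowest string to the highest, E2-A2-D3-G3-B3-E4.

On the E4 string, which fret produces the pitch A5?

A5 is 17 semitones above the open E4 (E–F–F#–G–…–G–G#–A), so it sits at fret 17.

17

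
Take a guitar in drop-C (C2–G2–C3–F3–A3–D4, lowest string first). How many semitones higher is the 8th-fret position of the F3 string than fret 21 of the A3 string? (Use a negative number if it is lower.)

-17 semitones

F3 at fret 8 → C#4 (MIDI 61); A3 at fret 21 → F#5 (MIDI 78).
61 − 78 = -17, so the two pitches are 17 semitones apart.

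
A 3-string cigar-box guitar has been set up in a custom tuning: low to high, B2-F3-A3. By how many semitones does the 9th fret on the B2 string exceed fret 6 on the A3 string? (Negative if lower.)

B2 at fret 9 → Ab3 (MIDI 56); A3 at fret 6 → Eb4 (MIDI 63).
56 − 63 = -7, so the two pitches are 7 semitones apart.

-7 semitones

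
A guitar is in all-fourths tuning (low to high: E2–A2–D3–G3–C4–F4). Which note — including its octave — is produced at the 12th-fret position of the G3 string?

G3 is MIDI 55. Adding 12 gives 67, which is G4.

G4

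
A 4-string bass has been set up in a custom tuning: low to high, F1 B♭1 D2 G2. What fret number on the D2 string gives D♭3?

11

D♭3 is 11 semitones above the open D2 (D–Eb–E–F–…–B–C–Db), so it sits at fret 11.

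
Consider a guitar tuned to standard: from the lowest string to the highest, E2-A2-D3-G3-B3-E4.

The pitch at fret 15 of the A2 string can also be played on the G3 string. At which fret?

Fret 15 on A2 is MIDI 45 + 15 = 60 (C4). On the G3 string (open MIDI 55), that pitch is 60 − 55 = fret 5.

5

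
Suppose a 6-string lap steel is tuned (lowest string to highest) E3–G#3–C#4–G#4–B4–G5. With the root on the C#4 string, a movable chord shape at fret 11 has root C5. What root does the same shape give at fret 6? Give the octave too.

Moving from fret 11 to fret 6 shifts the root by -5 semitones.
C5 down 5 semitones is G4.

G4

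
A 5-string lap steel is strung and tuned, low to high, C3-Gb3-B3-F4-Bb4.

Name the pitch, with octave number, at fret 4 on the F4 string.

A4

Each fret is one semitone, so F4 + 4 = A4.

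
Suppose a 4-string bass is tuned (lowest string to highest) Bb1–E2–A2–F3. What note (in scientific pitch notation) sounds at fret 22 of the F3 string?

The open F3 string plus 22 semitones: F–Gb–G–Ab–…–Db–D–Eb.
The walk passes from B into C 2 times, so the octave number goes from 3 to 5.
(Equivalently spelled D#5.)

Eb5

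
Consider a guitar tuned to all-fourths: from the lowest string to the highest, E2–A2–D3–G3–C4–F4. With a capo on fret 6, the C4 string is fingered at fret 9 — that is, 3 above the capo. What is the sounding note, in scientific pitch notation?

A4

The capo raises the open C4 by 6 semitones to F♯4; fretting 3 more gives C4 + 6 + 3 = C4 + 9 semitones = A4.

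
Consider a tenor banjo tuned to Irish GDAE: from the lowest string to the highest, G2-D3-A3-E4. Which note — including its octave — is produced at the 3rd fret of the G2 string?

G2 is MIDI 43. Adding 3 gives 46, which is A#2.
(Equivalently spelled Bb2.)

A#2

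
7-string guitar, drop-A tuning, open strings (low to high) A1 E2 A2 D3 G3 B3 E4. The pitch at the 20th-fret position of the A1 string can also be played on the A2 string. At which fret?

A1 at fret 20 is A1 + 20 semitones = F3.
The open A2 string is 12 semitones above the open A1, so the same pitch on the A2 string lies at fret 20 − 12 = 8.

8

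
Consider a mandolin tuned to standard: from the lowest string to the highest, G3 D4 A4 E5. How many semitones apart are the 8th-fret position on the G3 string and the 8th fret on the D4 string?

7 semitones

G3 at fret 8 → D♯4 (MIDI 63); D4 at fret 8 → A♯4 (MIDI 70).
63 − 70 = -7, so the two pitches are 7 semitones apart, with A♯4 the higher.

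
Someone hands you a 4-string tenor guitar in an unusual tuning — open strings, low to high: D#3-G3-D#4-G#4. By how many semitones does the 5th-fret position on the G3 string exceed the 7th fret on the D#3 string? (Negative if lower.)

2 semitones

G3 at fret 5 → C4 (MIDI 60); D#3 at fret 7 → A#3 (MIDI 58).
60 − 58 = 2, so the two pitches are 2 semitones apart.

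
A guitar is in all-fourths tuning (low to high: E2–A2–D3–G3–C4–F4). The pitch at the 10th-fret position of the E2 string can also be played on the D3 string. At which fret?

E2 at fret 10 is E2 + 10 semitones = D3.
The open D3 string is 10 semitones above the open E2, so the same pitch on the D3 string lies at fret 10 − 10 = 0.

0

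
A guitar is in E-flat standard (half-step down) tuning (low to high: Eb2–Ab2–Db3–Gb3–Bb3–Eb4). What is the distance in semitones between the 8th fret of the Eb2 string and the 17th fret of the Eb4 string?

33 semitones

Eb2 at fret 8 → B2 (MIDI 47); Eb4 at fret 17 → Ab5 (MIDI 80).
47 − 80 = -33, so the two pitches are 33 semitones apart, with Ab5 the higher.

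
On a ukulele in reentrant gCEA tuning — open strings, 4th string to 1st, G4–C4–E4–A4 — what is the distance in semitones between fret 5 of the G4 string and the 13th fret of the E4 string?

G4 at fret 5 → C5 (MIDI 72); E4 at fret 13 → F5 (MIDI 77).
72 − 77 = -5, so the two pitches are 5 semitones apart, with F5 the higher.

5 semitones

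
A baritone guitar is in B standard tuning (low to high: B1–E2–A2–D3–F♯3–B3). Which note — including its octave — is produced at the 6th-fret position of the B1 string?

B1 is MIDI 35. Adding 6 gives 41, which is F2.

F2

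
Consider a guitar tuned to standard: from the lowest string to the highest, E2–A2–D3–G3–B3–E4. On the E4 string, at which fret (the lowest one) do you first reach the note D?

From E4, count semitones up the chromatic scale until reaching D: E–F–F#–G–…–C–C#–D — 10 steps.

10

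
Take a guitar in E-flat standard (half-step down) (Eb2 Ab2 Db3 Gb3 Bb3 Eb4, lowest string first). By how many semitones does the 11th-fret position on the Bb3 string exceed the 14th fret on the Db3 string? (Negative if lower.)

Bb3 at fret 11 → A4 (MIDI 69); Db3 at fret 14 → Eb4 (MIDI 63).
69 − 63 = 6, so the two pitches are 6 semitones apart.

6 semitones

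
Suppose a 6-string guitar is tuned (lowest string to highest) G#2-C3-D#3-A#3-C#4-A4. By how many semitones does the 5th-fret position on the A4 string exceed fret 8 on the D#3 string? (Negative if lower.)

A4 at fret 5 → D5 (MIDI 74); D#3 at fret 8 → B3 (MIDI 59).
74 − 59 = 15, so the two pitches are 15 semitones apart.

15 semitones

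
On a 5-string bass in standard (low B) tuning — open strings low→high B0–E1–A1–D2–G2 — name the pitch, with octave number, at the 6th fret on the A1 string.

A1 is MIDI 33. Adding 6 gives 39, which is D#2.

D#2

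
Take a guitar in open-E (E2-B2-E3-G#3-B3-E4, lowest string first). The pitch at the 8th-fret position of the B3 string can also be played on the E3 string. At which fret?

B3 at fret 8 is B3 + 8 semitones = G4.
The open E3 string is 7 semitones below the open B3, so the same pitch on the E3 string lies at fret 8 + 7 = 15.

15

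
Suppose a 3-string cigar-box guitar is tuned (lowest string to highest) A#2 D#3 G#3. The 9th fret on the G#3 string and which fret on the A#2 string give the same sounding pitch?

19

G#3 at fret 9 is G#3 + 9 semitones = F4.
The open A#2 string is 10 semitones below the open G#3, so the same pitch on the A#2 string lies at fret 9 + 10 = 19.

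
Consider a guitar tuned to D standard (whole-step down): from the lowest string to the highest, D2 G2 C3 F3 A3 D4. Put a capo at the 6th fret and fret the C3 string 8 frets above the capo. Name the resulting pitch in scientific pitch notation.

D4

The capo raises the open C3 by 6 semitones to F♯3; fretting 8 more gives C3 + 6 + 8 = C3 + 14 semitones = D4.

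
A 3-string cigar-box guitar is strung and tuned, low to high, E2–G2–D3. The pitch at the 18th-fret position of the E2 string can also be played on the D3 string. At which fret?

8

E2 at fret 18 is E2 + 18 semitones = A♯3.
The open D3 string is 10 semitones above the open E2, so the same pitch on the D3 string lies at fret 18 − 10 = 8.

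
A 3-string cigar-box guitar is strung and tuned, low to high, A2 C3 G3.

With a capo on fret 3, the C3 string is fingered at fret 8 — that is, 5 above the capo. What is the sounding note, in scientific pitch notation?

Ab3

The capo raises the open C3 by 3 semitones to Eb3; fretting 5 more gives C3 + 3 + 5 = C3 + 8 semitones = Ab3.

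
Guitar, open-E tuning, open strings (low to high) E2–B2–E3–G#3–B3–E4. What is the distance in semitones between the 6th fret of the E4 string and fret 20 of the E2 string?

E4 at fret 6 → A#4 (MIDI 70); E2 at fret 20 → C4 (MIDI 60).
70 − 60 = 10, so the two pitches are 10 semitones apart, with A#4 the higher.

10 semitones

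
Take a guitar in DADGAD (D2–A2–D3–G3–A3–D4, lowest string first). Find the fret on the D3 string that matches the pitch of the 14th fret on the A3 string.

21

A3 at fret 14 is A3 + 14 semitones = B4.
The open D3 string is 7 semitones below the open A3, so the same pitch on the D3 string lies at fret 14 + 7 = 21.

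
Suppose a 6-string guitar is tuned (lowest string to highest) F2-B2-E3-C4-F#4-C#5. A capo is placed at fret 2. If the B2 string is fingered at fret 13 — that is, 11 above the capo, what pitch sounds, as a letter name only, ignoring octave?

The capo raises the open B2 by 2 semitones to C#3; fretting 11 more gives B2 + 2 + 11 = B2 + 13 semitones, landing on C.

C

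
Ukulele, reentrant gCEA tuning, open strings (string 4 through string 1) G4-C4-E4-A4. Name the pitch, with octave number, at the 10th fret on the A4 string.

The open A4 string plus 10 semitones: A–A#–B–C–…–F–F#–G.
The walk passes from B into C once, so the octave number goes from 4 to 5.

G5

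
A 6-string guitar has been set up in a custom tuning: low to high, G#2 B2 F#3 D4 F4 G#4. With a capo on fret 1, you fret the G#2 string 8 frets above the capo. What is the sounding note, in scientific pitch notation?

F3

The capo raises the open G#2 by 1 semitone to A2; fretting 8 more gives G#2 + 1 + 8 = G#2 + 9 semitones = F3.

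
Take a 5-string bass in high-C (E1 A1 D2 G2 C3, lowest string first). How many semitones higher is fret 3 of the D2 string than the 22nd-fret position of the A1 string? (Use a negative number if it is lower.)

D2 at fret 3 → F2 (MIDI 41); A1 at fret 22 → G3 (MIDI 55).
41 − 55 = -14, so the two pitches are 14 semitones apart.

-14 semitones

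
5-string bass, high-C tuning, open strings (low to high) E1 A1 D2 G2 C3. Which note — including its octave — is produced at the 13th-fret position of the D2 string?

D♯3

D2 is MIDI 38. Adding 13 gives 51, which is D♯3.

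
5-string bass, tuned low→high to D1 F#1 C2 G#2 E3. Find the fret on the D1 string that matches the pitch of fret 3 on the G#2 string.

21

G#2 at fret 3 is G#2 + 3 semitones = B2.
The open D1 string is 18 semitones below the open G#2, so the same pitch on the D1 string lies at fret 3 + 18 = 21.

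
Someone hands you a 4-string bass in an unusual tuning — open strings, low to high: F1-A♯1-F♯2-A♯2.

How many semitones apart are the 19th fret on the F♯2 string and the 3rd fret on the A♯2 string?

12 semitones

F♯2 at fret 19 → C♯4 (MIDI 61); A♯2 at fret 3 → C♯3 (MIDI 49).
61 − 49 = 12, so the two pitches are 12 semitones apart, with C♯4 the higher.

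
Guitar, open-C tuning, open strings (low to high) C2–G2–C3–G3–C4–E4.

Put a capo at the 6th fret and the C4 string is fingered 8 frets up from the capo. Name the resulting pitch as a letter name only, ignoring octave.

The capo raises the open C4 by 6 semitones to F#4; fretting 8 more gives C4 + 6 + 8 = C4 + 14 semitones, landing on D.

D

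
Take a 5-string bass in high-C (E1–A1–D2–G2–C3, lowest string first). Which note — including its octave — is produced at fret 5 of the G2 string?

Each fret is one semitone, so G2 + 5 = C3.

C3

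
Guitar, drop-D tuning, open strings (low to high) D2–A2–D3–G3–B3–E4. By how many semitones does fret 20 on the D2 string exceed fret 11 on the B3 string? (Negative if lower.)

D2 at fret 20 → A#3 (MIDI 58); B3 at fret 11 → A#4 (MIDI 70).
58 − 70 = -12, so the two pitches are 12 semitones apart.

-12 semitones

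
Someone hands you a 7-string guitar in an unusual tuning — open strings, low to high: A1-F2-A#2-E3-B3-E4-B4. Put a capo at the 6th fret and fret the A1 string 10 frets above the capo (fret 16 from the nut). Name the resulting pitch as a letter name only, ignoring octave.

C#

The capo raises the open A1 by 6 semitones to D#2; fretting 10 more gives A1 + 6 + 10 = A1 + 16 semitones, landing on C#.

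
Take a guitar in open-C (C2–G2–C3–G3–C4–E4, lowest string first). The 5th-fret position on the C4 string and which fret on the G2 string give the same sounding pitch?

22

Fret 5 on C4 is MIDI 60 + 5 = 65 (F4). On the G2 string (open MIDI 43), that pitch is 65 − 43 = fret 22.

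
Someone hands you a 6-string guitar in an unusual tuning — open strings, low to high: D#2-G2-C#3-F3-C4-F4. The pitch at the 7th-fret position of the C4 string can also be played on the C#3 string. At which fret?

C4 at fret 7 is C4 + 7 semitones = G4.
The open C#3 string is 11 semitones below the open C4, so the same pitch on the C#3 string lies at fret 7 + 11 = 18.

18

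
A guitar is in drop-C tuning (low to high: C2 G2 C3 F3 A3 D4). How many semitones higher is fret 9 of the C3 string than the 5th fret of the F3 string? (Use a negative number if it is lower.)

C3 at fret 9 → A3 (MIDI 57); F3 at fret 5 → A#3 (MIDI 58).
57 − 58 = -1, so the two pitches are 1 semitone apart.

-1 semitone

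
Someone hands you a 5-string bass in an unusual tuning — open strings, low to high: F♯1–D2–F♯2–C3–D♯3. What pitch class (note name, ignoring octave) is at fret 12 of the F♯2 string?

The open F♯2 string plus 12 semitones: F#–G–G#–A–…–E–F–F#.
(Equivalently spelled G♭.)

F♯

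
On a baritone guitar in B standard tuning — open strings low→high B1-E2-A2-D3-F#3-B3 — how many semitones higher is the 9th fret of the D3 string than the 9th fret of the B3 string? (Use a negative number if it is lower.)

D3 at fret 9 → B3 (MIDI 59); B3 at fret 9 → G#4 (MIDI 68).
59 − 68 = -9, so the two pitches are 9 semitones apart.

-9 semitones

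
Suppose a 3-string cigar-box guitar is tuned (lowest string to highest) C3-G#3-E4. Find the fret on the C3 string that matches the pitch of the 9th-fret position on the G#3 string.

17

G#3 at fret 9 is G#3 + 9 semitones = F4.
The open C3 string is 8 semitones below the open G#3, so the same pitch on the C3 string lies at fret 9 + 8 = 17.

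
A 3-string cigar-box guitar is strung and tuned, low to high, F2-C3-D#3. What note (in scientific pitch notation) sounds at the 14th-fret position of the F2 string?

F2 is MIDI 41. Adding 14 gives 55, which is G3.

G3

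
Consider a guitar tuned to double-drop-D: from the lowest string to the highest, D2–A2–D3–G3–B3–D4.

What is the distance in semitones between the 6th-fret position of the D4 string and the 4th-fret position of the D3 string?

D4 at fret 6 → G♯4 (MIDI 68); D3 at fret 4 → F♯3 (MIDI 54).
68 − 54 = 14, so the two pitches are 14 semitones apart, with G♯4 the higher.

14 semitones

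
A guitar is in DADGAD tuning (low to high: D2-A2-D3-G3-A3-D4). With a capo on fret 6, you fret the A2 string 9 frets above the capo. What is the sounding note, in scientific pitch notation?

C4

The capo raises the open A2 by 6 semitones to D♯3; fretting 9 more gives A2 + 6 + 9 = A2 + 15 semitones = C4.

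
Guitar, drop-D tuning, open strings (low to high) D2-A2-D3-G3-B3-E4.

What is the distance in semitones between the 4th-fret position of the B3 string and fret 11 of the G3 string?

3 semitones

B3 at fret 4 → D#4 (MIDI 63); G3 at fret 11 → F#4 (MIDI 66).
63 − 66 = -3, so the two pitches are 3 semitones apart, with F#4 the higher.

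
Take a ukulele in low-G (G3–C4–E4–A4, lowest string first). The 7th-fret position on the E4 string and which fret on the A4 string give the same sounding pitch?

Fret 7 on E4 is MIDI 64 + 7 = 71 (B4). On the A4 string (open MIDI 69), that pitch is 71 − 69 = fret 2.

2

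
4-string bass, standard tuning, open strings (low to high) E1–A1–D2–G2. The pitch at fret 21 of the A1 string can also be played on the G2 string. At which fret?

A1 at fret 21 is A1 + 21 semitones = F#3.
The open G2 string is 10 semitones above the open A1, so the same pitch on the G2 string lies at fret 21 − 10 = 11.

11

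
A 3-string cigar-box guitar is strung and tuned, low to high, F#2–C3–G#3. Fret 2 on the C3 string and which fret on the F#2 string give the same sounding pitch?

C3 at fret 2 is C3 + 2 semitones = D3.
The open F#2 string is 6 semitones below the open C3, so the same pitch on the F#2 string lies at fret 2 + 6 = 8.

8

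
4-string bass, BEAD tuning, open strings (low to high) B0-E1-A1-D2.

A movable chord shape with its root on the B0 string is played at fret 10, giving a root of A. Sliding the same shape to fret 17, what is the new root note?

Moving from fret 10 to fret 17 shifts the root by 7 semitones.
A up 7 semitones is E.

E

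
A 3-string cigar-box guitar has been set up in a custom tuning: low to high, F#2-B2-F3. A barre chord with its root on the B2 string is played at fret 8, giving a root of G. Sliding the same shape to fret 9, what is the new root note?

Moving from fret 8 to fret 9 shifts the root by 1 semitone.
G up 1 semitone is G#.

G#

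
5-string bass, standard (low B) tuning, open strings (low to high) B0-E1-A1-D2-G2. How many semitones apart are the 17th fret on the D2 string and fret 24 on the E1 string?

D2 at fret 17 → G3 (MIDI 55); E1 at fret 24 → E3 (MIDI 52).
55 − 52 = 3, so the two pitches are 3 semitones apart, with G3 the higher.

3 semitones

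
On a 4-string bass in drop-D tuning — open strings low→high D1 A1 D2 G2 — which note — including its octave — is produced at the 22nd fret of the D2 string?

Each fret is one semitone, so D2 + 22 = C4.

C4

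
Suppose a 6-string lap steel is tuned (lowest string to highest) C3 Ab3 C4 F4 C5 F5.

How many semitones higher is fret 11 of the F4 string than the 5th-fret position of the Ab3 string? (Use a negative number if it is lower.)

15 semitones

F4 at fret 11 → E5 (MIDI 76); Ab3 at fret 5 → Db4 (MIDI 61).
76 − 61 = 15, so the two pitches are 15 semitones apart.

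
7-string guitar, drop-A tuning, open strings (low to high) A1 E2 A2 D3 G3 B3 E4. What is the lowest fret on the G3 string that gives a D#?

8

From G3, count semitones up the chromatic scale until reaching D#: G–G#–A–A#–B–C–C#–D–D# — 8 steps.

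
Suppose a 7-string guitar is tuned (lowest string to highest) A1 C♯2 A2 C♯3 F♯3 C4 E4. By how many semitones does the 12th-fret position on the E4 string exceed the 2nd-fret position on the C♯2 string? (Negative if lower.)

E4 at fret 12 → E5 (MIDI 76); C♯2 at fret 2 → D♯2 (MIDI 39).
76 − 39 = 37, so the two pitches are 37 semitones apart.

37 semitones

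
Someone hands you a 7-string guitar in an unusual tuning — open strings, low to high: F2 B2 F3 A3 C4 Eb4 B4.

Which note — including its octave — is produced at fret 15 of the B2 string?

The open B2 string plus 15 semitones: B–C–Db–D–…–C–Db–D.
The walk passes from B into C 2 times, so the octave number goes from 2 to 4.

D4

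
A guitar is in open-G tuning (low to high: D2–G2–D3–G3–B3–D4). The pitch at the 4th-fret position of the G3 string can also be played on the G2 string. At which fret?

G3 at fret 4 is G3 + 4 semitones = B3.
The open G2 string is 12 semitones below the open G3, so the same pitch on the G2 string lies at fret 4 + 12 = 16.

16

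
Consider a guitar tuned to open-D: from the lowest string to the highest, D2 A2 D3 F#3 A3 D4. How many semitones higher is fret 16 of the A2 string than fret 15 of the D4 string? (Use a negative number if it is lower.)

-16 semitones

A2 at fret 16 → C#4 (MIDI 61); D4 at fret 15 → F5 (MIDI 77).
61 − 77 = -16, so the two pitches are 16 semitones apart.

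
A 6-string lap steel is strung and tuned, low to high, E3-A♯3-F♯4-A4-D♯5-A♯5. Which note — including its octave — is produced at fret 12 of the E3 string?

The open E3 string plus 12 semitones: E–F–F#–G–…–D–D#–E.
The walk passes from B into C once, so the octave number goes from 3 to 4.

E4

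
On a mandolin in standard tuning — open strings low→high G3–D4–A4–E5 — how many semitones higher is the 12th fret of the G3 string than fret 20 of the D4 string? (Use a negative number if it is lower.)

G3 at fret 12 → G4 (MIDI 67); D4 at fret 20 → A♯5 (MIDI 82).
67 − 82 = -15, so the two pitches are 15 semitones apart.

-15 semitones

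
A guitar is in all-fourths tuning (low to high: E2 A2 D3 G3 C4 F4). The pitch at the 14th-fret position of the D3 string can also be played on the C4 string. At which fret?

D3 at fret 14 is D3 + 14 semitones = E4.
The open C4 string is 10 semitones above the open D3, so the same pitch on the C4 string lies at fret 14 − 10 = 4.

4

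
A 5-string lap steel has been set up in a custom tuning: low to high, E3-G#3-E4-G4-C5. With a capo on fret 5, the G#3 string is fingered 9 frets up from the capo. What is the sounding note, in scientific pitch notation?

A#4

The capo raises the open G#3 by 5 semitones to C#4; fretting 9 more gives G#3 + 5 + 9 = G#3 + 14 semitones = A#4.
(Also written Bb.)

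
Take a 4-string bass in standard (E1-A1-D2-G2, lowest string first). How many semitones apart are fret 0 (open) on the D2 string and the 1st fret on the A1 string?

D2 at fret 0 → D2 (MIDI 38); A1 at fret 1 → A#1 (MIDI 34).
38 − 34 = 4, so the two pitches are 4 semitones apart, with D2 the higher.

4 semitones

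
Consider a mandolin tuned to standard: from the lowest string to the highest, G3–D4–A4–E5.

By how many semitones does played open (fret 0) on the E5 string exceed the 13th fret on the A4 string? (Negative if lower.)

-6 semitones

E5 at fret 0 → E5 (MIDI 76); A4 at fret 13 → A#5 (MIDI 82).
76 − 82 = -6, so the two pitches are 6 semitones apart.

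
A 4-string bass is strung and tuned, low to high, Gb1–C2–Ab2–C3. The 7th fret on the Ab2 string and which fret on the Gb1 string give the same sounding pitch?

21

Ab2 at fret 7 is Ab2 + 7 semitones = Eb3.
The open Gb1 string is 14 semitones below the open Ab2, so the same pitch on the Gb1 string lies at fret 7 + 14 = 21.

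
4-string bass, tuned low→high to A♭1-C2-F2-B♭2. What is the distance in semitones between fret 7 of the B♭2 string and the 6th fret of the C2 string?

11 semitones

B♭2 at fret 7 → F3 (MIDI 53); C2 at fret 6 → G♭2 (MIDI 42).
53 − 42 = 11, so the two pitches are 11 semitones apart, with F3 the higher.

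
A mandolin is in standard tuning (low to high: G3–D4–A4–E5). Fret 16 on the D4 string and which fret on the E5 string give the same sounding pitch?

D4 at fret 16 is D4 + 16 semitones = F♯5.
The open E5 string is 14 semitones above the open D4, so the same pitch on the E5 string lies at fret 16 − 14 = 2.

2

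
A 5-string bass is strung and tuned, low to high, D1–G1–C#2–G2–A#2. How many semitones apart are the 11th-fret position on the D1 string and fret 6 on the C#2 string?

6 semitones

D1 at fret 11 → C#2 (MIDI 37); C#2 at fret 6 → G2 (MIDI 43).
37 − 43 = -6, so the two pitches are 6 semitones apart, with G2 the higher.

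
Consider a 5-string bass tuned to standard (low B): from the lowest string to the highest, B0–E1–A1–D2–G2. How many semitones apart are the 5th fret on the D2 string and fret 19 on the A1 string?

9 semitones

D2 at fret 5 → G2 (MIDI 43); A1 at fret 19 → E3 (MIDI 52).
43 − 52 = -9, so the two pitches are 9 semitones apart, with E3 the higher.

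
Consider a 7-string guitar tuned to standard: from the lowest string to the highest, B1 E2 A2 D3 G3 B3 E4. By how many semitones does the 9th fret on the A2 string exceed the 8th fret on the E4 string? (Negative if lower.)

A2 at fret 9 → F#3 (MIDI 54); E4 at fret 8 → C5 (MIDI 72).
54 − 72 = -18, so the two pitches are 18 semitones apart.

-18 semitones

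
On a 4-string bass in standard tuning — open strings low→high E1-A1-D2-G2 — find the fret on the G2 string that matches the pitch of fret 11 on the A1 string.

A1 at fret 11 is A1 + 11 semitones = G#2.
The open G2 string is 10 semitones above the open A1, so the same pitch on the G2 string lies at fret 11 − 10 = 1.

1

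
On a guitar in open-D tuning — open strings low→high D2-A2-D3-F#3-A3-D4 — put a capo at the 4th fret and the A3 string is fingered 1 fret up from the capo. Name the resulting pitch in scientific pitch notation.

The capo raises the open A3 by 4 semitones to C#4; fretting 1 more gives A3 + 4 + 1 = A3 + 5 semitones = D4.

D4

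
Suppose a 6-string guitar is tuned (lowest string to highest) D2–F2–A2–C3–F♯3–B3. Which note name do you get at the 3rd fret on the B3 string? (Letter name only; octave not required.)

D

Each fret is one semitone, so B3 + 3 = D.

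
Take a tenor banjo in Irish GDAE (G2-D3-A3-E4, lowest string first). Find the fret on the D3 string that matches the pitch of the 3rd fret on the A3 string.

10

A3 at fret 3 is A3 + 3 semitones = C4.
The open D3 string is 7 semitones below the open A3, so the same pitch on the D3 string lies at fret 3 + 7 = 10.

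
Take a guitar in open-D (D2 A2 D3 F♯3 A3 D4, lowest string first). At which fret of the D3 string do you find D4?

12

D4 is 12 semitones above the open D3 (D–D#–E–F–…–C–C#–D), so it sits at fret 12.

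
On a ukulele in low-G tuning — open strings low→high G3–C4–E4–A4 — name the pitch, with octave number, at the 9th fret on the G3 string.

Each fret is one semitone, so G3 + 9 = E4.

E4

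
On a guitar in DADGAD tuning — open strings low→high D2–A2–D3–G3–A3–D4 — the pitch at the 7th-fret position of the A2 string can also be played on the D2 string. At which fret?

14

A2 at fret 7 is A2 + 7 semitones = E3.
The open D2 string is 7 semitones below the open A2, so the same pitch on the D2 string lies at fret 7 + 7 = 14.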